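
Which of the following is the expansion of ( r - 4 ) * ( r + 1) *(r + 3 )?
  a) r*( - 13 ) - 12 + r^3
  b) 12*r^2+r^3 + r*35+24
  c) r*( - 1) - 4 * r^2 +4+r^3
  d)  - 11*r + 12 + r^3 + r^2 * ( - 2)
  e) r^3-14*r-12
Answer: a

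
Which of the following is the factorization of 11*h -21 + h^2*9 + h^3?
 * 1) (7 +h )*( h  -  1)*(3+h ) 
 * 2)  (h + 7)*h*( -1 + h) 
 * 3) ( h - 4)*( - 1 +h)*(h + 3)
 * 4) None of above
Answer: 1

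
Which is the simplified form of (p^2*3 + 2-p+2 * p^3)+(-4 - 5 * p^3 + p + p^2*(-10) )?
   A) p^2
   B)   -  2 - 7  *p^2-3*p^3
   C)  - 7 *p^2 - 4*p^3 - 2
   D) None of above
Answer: B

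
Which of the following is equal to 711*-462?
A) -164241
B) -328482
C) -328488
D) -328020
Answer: B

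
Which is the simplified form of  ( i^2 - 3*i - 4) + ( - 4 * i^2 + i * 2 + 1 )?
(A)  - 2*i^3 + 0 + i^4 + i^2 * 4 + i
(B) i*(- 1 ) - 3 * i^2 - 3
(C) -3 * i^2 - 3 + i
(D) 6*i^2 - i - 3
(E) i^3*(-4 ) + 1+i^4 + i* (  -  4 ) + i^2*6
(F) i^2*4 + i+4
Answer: B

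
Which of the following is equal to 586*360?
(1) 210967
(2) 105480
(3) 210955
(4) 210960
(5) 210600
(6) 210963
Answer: 4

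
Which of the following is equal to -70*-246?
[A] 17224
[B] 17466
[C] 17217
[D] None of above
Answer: D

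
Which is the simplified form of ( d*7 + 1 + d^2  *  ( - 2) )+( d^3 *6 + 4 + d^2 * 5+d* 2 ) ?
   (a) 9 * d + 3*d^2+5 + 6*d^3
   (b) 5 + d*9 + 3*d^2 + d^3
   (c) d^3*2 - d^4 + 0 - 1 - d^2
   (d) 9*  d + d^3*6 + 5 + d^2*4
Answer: a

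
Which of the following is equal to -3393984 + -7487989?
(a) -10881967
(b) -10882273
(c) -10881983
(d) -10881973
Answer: d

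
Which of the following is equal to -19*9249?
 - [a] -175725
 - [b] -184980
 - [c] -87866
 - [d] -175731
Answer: d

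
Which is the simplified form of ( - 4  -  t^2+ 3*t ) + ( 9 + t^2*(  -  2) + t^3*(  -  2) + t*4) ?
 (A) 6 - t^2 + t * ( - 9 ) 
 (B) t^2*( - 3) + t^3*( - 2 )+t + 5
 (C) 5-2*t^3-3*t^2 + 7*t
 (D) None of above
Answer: C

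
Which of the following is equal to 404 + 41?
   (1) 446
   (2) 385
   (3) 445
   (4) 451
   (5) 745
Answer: 3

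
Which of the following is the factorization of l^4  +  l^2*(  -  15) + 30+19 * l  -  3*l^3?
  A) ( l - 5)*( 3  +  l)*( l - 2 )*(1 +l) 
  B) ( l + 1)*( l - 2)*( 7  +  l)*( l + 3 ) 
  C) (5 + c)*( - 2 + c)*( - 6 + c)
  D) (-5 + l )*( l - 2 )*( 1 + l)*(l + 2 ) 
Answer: A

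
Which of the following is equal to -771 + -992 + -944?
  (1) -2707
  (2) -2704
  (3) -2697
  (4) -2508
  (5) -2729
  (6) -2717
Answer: 1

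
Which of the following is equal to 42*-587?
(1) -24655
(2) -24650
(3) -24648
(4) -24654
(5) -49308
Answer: 4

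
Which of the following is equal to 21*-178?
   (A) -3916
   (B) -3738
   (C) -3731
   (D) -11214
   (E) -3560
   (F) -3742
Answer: B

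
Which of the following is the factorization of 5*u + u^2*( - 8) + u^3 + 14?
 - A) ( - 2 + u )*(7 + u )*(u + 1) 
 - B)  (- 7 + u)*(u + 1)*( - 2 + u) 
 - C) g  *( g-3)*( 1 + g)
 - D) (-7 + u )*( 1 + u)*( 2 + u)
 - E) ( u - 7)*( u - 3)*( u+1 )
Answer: B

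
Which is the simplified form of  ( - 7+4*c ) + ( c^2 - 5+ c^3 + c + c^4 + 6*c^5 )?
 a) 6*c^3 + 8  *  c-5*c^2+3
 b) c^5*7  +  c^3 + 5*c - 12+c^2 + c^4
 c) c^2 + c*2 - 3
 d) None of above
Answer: d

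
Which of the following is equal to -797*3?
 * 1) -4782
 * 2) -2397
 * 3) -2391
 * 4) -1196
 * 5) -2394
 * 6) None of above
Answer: 3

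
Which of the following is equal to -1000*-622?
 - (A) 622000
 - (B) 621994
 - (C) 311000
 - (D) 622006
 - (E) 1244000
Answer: A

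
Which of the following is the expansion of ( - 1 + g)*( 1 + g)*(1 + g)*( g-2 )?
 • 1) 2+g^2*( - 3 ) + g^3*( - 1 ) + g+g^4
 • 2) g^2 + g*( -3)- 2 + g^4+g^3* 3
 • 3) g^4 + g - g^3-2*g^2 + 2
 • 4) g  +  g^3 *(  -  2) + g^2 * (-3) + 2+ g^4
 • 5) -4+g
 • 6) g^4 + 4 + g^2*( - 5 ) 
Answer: 1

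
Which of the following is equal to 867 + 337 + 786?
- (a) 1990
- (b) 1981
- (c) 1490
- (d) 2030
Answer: a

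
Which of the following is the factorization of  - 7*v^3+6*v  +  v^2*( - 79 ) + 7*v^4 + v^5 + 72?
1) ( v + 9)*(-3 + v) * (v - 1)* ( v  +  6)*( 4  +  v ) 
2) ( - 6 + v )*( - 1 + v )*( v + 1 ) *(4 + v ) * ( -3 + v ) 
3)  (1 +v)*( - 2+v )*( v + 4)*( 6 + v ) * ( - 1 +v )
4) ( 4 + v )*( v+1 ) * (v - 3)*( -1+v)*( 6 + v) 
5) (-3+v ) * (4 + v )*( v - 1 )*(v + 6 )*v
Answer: 4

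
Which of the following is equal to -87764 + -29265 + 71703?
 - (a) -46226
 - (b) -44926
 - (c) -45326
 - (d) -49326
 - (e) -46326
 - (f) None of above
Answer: c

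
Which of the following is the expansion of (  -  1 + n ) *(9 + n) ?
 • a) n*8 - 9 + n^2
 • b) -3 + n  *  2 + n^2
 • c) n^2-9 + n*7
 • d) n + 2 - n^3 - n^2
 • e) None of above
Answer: a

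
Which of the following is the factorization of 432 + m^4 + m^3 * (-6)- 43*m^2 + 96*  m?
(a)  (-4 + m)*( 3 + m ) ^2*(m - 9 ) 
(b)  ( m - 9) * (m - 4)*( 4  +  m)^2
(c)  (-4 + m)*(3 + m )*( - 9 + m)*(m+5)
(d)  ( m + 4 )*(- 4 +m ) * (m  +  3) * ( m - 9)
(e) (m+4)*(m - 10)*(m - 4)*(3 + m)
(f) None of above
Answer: d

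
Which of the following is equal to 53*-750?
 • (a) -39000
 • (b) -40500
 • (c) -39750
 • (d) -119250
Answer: c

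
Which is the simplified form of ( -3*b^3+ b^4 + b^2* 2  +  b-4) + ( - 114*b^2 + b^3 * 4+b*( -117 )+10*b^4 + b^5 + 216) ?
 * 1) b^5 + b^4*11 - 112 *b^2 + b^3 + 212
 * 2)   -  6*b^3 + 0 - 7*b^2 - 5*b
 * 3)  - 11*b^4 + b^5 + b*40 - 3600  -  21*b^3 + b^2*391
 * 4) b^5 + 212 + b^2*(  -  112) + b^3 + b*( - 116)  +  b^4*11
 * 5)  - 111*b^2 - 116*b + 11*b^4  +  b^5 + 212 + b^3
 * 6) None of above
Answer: 4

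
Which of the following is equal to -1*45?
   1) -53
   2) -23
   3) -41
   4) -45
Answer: 4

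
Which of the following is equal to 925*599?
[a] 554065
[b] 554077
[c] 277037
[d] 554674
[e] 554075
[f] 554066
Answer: e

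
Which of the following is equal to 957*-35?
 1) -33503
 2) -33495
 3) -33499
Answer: 2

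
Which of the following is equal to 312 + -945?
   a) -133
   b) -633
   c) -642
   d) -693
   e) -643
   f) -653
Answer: b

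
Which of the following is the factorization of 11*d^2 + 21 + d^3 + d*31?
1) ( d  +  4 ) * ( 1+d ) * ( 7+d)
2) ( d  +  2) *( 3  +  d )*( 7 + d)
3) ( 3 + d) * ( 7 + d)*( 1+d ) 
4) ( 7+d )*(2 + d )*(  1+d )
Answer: 3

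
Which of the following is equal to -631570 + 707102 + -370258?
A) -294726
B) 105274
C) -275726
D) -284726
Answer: A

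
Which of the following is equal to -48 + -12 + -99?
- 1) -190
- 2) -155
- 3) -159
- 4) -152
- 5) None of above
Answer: 3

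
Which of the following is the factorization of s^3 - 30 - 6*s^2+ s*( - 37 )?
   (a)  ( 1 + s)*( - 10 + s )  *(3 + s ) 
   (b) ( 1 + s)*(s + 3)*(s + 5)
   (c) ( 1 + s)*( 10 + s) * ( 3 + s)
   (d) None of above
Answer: a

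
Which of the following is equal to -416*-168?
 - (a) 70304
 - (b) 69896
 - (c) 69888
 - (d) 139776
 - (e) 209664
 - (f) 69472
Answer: c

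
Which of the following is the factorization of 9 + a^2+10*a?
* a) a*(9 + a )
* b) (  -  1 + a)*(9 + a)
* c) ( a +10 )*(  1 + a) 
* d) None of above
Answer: d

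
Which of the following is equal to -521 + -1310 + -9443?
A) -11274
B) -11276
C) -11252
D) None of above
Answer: A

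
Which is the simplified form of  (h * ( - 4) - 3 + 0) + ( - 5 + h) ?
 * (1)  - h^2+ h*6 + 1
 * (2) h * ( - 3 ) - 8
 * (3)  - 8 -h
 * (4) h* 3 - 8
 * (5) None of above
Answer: 2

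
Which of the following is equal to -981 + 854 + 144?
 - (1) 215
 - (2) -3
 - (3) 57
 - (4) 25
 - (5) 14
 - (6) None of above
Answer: 6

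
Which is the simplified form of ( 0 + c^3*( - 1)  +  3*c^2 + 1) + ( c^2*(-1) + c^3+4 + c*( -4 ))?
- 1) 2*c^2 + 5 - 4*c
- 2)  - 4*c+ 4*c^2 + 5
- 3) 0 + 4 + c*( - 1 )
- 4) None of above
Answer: 1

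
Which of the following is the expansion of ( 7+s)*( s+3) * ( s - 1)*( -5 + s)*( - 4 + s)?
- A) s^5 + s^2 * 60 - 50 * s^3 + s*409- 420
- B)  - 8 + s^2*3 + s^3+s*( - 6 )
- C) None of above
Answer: A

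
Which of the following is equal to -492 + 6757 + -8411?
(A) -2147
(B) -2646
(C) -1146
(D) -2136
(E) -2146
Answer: E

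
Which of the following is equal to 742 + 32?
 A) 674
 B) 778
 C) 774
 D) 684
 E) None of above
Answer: C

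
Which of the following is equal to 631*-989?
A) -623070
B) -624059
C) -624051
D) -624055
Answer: B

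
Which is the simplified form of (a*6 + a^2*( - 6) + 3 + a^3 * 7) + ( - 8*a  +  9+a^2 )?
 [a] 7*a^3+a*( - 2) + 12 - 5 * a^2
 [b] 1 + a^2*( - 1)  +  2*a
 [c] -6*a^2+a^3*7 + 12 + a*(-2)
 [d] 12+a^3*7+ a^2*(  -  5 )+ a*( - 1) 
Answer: a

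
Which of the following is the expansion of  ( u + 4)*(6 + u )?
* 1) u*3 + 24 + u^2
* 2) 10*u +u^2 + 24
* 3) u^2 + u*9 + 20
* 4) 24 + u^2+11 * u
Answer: 2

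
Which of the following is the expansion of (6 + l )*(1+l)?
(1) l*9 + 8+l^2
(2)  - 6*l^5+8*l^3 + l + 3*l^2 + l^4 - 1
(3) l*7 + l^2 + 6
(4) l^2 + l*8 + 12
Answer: 3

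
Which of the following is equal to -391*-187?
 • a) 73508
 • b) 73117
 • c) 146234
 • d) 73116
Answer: b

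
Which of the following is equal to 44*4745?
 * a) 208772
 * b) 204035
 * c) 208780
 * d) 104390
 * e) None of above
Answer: c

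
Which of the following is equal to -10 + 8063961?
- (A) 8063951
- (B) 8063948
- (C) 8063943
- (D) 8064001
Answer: A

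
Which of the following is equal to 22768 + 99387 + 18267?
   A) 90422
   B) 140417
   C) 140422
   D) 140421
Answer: C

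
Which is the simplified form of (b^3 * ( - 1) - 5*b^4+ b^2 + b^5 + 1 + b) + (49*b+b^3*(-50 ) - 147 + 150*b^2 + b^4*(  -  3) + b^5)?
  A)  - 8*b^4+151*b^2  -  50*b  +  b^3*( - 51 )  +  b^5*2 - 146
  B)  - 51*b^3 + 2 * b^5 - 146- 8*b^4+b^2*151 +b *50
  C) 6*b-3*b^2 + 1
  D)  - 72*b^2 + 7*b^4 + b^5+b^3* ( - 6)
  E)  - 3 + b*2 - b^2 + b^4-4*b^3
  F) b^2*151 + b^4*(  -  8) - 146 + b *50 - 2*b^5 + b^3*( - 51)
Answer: B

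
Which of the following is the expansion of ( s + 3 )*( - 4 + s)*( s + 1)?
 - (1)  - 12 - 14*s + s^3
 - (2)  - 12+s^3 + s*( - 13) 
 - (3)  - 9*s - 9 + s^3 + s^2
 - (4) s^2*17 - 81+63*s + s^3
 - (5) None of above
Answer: 2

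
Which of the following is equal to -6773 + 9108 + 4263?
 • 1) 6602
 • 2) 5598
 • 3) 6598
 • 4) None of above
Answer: 3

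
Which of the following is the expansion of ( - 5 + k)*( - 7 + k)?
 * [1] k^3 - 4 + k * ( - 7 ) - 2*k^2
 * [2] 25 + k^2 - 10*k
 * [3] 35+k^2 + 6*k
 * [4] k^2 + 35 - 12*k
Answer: 4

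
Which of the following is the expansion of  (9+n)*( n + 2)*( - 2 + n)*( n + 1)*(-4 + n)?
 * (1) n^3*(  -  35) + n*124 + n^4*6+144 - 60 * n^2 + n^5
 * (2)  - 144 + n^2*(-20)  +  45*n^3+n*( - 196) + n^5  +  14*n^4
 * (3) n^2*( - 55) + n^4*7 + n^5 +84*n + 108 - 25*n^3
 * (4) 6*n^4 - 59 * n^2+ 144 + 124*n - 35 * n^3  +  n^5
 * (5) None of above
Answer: 1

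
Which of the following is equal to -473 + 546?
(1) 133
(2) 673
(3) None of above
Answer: 3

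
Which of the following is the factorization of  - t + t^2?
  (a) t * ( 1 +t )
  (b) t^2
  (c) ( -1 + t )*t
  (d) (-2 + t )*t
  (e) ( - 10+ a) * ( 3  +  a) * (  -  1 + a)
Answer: c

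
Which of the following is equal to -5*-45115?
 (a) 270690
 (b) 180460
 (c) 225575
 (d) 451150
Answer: c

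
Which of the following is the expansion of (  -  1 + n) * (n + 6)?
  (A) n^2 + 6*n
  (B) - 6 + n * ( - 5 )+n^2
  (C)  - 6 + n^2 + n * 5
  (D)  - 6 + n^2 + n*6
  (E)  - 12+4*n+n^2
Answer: C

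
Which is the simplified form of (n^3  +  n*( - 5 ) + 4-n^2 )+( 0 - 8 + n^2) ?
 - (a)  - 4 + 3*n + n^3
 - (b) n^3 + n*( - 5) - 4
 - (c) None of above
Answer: b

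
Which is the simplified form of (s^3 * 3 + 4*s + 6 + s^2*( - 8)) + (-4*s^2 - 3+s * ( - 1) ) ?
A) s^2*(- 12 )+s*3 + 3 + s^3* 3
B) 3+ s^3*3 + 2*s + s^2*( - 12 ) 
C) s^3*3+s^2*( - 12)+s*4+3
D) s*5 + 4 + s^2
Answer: A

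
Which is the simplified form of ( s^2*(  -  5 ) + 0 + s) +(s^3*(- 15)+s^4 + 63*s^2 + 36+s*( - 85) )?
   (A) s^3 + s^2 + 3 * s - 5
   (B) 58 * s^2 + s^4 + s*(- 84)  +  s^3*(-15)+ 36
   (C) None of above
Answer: B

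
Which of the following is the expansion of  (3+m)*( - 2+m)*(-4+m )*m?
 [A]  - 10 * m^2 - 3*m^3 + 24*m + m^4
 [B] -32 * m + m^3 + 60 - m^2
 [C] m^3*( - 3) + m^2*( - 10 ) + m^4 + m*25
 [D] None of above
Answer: A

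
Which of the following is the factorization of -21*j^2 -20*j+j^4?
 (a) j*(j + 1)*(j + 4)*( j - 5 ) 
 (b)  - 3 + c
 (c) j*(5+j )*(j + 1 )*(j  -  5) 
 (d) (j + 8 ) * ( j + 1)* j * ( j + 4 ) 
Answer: a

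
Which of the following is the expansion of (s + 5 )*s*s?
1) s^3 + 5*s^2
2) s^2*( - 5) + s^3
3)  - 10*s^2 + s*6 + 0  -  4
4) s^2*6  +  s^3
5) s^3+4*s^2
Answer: 1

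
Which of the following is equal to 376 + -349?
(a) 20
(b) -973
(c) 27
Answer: c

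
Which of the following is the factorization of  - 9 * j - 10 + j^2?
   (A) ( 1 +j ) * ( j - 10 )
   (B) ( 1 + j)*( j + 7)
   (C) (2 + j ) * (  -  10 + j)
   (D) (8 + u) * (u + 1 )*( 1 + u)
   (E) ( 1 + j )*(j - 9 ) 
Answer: A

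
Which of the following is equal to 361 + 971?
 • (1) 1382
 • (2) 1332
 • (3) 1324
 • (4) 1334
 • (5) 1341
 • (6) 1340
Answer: 2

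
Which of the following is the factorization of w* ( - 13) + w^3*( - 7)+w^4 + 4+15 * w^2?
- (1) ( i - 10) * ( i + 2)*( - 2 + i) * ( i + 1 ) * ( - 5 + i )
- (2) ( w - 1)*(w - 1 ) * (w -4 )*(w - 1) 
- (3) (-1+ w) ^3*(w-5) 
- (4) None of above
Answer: 2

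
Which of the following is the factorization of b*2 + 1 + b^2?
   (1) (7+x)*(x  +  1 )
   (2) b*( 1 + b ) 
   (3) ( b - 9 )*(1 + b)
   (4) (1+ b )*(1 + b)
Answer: 4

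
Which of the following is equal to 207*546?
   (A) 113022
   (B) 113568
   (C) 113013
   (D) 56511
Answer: A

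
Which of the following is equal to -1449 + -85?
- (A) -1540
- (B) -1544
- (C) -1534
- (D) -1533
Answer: C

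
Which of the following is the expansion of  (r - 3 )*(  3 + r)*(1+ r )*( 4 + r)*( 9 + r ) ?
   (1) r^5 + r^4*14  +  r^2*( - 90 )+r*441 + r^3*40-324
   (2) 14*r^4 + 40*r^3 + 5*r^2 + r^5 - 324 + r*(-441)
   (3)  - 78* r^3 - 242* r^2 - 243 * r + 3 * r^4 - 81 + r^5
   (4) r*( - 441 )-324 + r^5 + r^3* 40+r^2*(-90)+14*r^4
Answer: 4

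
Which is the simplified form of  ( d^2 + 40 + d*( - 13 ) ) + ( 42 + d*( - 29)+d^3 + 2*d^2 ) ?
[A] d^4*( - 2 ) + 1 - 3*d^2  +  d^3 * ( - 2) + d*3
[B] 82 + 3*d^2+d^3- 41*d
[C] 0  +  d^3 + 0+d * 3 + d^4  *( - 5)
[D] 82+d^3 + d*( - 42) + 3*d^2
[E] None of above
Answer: D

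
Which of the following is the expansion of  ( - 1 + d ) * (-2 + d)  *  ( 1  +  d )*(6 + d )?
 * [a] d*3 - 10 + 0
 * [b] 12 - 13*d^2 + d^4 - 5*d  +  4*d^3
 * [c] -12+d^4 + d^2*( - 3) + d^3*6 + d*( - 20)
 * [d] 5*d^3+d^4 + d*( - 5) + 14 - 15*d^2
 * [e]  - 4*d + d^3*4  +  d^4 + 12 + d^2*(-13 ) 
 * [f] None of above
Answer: e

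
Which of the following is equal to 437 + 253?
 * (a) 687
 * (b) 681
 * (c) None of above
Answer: c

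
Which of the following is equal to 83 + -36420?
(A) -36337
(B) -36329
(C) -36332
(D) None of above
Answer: A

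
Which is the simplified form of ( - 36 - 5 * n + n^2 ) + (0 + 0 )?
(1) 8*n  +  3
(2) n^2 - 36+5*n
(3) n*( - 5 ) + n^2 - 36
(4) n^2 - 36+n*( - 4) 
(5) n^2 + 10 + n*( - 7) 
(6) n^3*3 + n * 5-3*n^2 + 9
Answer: 3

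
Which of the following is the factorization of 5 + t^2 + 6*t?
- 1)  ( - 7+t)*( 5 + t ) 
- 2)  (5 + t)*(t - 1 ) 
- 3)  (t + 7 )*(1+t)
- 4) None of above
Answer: 4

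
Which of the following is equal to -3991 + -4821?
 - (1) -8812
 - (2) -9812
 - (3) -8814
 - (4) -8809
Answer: 1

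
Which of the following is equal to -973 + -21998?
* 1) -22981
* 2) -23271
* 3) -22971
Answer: 3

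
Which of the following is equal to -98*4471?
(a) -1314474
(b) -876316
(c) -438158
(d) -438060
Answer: c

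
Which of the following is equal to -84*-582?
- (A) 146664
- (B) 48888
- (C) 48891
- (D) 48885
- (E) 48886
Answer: B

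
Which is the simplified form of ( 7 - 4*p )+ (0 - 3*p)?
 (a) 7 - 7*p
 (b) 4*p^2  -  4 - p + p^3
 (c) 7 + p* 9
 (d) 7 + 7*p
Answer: a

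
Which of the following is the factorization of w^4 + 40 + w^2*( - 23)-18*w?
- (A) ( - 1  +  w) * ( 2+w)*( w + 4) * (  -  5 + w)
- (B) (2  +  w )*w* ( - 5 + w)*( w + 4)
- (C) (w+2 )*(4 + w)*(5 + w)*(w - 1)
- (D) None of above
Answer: A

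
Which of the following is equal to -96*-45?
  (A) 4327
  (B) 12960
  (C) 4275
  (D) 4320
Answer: D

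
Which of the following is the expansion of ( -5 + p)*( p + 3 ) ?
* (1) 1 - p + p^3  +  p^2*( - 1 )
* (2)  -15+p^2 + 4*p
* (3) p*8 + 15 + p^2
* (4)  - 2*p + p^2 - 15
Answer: 4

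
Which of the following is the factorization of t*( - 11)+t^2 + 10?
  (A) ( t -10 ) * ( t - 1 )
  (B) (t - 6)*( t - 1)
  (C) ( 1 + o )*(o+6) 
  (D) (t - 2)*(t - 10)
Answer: A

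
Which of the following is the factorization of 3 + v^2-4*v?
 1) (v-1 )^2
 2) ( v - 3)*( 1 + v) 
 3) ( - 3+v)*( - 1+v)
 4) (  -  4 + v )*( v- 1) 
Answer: 3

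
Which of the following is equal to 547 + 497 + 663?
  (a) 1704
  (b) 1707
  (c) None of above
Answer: b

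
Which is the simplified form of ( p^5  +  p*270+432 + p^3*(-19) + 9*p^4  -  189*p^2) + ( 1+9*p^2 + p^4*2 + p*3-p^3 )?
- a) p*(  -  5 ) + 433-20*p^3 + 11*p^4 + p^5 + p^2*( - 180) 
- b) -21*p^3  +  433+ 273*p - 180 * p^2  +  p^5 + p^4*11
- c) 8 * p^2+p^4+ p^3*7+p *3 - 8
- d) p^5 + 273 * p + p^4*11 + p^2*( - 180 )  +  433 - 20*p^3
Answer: d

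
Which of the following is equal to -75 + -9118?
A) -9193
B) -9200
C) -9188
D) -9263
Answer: A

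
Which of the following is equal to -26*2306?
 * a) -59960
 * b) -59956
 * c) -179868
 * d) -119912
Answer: b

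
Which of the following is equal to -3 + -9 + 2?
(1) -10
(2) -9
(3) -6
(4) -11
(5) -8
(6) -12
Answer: 1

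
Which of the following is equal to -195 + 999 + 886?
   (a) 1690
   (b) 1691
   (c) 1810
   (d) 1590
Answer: a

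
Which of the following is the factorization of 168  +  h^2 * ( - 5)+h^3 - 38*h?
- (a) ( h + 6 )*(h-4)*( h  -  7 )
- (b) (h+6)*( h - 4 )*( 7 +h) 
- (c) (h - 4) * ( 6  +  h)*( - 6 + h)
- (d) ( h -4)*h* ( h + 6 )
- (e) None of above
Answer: a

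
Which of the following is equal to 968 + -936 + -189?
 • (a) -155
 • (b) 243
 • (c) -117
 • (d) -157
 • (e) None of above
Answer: d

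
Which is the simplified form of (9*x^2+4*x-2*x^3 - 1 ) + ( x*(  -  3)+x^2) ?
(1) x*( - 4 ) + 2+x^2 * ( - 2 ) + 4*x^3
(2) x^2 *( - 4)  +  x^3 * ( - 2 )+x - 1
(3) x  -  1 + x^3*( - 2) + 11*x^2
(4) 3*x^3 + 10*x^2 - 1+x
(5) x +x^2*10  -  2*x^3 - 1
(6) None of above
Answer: 5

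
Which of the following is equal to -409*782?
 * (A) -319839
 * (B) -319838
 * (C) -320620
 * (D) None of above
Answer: B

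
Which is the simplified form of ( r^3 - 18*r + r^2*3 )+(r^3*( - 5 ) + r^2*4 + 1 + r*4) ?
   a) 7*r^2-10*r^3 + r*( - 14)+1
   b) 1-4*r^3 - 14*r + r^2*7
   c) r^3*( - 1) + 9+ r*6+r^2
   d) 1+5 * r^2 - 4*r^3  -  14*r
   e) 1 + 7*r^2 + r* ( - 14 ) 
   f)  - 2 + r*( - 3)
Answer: b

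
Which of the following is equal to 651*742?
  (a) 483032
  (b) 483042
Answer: b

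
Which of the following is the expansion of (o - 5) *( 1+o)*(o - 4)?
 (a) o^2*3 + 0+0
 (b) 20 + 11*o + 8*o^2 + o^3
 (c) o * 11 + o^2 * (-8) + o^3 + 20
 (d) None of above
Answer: c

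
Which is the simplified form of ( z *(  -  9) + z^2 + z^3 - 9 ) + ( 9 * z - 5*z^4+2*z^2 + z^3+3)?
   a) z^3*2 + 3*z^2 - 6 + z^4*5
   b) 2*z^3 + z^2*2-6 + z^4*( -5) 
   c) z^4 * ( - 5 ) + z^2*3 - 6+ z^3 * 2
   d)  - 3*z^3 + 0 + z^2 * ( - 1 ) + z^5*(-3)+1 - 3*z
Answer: c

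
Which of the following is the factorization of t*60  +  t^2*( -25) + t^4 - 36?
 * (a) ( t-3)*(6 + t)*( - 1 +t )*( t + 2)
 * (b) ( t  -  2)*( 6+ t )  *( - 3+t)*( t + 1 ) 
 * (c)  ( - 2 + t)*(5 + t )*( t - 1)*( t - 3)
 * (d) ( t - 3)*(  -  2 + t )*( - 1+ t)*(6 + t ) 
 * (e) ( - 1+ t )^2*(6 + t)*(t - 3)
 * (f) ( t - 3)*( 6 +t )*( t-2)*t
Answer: d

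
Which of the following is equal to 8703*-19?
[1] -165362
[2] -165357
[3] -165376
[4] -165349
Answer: 2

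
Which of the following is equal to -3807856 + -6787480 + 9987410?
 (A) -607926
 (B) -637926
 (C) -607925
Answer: A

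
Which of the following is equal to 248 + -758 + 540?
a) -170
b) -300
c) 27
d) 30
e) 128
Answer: d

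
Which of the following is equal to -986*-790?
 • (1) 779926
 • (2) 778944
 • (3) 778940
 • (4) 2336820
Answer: 3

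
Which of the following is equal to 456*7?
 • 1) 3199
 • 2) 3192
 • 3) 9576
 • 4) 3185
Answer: 2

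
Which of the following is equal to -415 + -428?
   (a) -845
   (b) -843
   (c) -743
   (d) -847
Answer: b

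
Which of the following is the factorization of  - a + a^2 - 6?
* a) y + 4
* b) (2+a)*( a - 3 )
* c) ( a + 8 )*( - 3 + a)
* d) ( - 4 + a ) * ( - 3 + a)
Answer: b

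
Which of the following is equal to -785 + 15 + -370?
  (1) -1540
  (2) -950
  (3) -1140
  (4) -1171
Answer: 3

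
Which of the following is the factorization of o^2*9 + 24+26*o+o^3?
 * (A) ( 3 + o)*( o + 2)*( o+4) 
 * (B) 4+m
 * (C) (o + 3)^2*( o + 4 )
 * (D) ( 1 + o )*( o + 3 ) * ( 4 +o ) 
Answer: A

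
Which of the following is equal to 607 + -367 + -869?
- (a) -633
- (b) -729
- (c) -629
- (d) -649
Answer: c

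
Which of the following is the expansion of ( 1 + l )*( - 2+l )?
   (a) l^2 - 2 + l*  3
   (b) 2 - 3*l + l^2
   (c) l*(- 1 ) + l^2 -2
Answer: c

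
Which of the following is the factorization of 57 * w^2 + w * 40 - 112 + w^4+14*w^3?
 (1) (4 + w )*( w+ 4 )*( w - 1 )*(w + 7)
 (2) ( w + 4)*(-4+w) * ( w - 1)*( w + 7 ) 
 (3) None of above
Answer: 1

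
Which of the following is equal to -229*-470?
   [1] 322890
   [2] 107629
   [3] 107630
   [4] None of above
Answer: 3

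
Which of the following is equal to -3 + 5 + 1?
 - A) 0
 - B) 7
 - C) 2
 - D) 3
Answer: D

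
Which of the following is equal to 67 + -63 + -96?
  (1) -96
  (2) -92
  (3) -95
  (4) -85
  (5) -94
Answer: 2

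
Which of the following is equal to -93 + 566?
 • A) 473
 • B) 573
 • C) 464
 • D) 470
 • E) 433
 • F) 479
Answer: A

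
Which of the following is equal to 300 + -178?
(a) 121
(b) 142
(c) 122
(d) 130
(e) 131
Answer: c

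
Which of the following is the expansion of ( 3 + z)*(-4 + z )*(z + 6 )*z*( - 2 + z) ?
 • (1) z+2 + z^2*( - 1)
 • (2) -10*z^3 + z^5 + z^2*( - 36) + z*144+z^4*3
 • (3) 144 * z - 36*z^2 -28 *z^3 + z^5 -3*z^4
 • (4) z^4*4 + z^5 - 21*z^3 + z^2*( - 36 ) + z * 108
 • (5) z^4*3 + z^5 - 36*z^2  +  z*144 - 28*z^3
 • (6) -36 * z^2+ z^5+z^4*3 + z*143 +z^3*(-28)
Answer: 5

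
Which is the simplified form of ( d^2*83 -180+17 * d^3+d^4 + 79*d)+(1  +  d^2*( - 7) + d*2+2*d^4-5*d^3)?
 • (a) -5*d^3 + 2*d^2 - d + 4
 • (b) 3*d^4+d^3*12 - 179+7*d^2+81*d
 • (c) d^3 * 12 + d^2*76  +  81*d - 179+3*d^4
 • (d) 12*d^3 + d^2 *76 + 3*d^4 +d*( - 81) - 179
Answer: c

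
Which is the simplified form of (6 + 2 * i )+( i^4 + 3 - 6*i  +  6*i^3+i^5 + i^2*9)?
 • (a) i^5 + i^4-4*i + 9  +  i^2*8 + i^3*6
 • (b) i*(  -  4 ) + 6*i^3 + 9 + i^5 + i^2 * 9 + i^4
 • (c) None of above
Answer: b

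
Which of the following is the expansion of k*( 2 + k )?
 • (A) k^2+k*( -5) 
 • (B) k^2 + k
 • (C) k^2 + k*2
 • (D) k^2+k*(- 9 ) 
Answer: C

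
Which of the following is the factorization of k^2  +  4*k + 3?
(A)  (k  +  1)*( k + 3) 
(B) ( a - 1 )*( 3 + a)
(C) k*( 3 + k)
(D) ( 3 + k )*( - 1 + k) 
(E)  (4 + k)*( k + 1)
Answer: A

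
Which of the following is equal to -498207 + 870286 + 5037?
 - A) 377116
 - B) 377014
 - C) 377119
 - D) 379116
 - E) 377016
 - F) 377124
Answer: A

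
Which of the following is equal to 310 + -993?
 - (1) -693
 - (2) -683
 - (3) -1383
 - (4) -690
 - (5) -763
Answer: 2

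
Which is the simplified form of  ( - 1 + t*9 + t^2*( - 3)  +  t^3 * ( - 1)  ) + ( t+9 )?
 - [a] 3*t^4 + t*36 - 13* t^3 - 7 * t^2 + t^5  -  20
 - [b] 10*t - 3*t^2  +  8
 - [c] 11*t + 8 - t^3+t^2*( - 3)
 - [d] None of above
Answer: d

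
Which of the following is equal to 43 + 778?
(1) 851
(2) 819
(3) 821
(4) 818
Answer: 3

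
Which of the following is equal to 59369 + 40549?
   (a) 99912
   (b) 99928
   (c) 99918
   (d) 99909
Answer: c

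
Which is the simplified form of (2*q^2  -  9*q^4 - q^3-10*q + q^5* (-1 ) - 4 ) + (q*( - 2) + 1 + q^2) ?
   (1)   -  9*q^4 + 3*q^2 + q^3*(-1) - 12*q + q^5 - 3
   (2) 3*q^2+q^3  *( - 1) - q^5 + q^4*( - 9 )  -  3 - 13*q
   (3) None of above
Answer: 3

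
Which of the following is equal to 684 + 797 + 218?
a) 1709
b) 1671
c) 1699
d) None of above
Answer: c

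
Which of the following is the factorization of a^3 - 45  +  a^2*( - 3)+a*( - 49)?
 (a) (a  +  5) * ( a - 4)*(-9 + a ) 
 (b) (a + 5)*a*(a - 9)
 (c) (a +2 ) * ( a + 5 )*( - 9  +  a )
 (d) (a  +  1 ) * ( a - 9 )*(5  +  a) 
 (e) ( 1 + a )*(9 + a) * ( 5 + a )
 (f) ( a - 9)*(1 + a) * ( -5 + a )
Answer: d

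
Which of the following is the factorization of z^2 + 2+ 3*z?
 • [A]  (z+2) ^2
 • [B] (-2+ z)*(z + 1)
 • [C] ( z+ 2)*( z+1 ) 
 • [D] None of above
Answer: C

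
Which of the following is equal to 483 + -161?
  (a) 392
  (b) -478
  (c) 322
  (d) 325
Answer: c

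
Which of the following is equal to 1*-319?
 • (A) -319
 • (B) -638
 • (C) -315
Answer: A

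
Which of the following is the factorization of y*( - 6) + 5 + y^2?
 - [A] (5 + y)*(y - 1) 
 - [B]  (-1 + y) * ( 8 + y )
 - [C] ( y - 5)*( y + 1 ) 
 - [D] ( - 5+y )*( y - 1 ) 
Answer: D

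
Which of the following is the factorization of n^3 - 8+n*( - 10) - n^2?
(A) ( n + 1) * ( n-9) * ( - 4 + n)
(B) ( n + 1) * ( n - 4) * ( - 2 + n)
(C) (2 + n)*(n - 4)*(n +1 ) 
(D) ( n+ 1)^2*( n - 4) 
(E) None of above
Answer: C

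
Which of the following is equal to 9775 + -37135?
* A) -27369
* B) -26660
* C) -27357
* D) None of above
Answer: D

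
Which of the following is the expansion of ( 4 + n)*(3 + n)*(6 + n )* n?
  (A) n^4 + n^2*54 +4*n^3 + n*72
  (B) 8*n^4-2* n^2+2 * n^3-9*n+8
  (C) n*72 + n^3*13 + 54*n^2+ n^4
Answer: C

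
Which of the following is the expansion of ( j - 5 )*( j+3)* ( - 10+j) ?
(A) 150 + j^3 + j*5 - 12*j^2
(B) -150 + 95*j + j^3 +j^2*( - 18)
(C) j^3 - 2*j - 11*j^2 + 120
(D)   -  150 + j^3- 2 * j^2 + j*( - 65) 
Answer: A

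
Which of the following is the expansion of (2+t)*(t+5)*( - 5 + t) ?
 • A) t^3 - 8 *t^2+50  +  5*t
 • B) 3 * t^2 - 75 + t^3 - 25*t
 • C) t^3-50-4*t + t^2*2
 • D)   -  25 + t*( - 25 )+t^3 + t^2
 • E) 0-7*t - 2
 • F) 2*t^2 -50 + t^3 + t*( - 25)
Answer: F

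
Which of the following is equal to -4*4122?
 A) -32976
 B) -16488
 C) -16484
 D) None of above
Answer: B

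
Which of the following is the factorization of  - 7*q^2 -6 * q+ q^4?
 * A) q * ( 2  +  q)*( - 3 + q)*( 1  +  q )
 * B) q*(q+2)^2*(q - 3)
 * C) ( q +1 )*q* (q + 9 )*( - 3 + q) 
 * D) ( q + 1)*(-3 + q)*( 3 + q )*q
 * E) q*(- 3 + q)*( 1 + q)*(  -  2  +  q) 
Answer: A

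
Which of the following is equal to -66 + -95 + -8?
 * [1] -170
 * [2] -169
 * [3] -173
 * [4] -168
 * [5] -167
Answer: 2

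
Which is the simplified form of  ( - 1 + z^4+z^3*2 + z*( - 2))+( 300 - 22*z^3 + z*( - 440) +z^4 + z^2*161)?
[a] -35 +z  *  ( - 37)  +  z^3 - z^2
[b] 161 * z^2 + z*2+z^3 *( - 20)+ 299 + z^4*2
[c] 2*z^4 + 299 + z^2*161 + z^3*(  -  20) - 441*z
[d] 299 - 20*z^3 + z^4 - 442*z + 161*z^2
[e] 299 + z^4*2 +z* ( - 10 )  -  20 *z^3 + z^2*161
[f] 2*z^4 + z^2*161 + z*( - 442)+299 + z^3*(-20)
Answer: f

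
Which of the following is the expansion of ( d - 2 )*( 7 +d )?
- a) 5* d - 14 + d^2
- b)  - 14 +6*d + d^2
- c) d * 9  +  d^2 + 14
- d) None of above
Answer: a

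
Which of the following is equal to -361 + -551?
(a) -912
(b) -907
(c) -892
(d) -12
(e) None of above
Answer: a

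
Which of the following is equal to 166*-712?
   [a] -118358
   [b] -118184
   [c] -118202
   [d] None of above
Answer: d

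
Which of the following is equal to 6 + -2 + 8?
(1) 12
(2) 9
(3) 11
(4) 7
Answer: 1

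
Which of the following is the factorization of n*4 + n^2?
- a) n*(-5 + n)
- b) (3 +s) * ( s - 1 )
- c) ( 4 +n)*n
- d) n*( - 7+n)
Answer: c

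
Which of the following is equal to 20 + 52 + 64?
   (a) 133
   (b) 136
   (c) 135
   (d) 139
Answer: b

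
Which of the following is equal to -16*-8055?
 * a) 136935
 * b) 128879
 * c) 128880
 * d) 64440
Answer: c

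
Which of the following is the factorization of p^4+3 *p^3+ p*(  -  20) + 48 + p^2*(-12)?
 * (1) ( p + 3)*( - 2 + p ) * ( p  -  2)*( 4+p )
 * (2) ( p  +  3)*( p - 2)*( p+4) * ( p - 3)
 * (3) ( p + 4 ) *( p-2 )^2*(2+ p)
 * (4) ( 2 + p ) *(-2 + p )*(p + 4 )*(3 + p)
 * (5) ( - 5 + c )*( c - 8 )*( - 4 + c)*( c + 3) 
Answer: 1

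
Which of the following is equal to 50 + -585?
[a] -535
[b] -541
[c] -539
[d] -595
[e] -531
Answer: a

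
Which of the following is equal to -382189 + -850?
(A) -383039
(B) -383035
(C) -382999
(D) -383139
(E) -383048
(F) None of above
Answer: A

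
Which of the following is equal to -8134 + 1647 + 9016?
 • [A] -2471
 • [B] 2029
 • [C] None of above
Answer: C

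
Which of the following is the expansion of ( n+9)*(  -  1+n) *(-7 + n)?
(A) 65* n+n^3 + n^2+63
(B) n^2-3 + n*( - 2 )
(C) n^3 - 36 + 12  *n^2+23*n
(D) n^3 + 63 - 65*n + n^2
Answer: D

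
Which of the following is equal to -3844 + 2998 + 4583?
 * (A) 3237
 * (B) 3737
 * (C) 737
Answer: B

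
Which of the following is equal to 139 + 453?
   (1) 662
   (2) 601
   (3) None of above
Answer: 3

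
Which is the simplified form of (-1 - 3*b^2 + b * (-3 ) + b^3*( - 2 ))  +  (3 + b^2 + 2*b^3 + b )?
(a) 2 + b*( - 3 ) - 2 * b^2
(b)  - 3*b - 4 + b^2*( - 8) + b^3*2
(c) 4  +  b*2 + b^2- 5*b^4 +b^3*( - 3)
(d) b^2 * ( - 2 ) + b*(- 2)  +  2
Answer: d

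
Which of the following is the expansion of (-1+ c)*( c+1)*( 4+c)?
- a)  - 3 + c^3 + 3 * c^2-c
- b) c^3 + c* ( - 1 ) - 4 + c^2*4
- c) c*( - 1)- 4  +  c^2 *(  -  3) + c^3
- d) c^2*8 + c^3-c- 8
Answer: b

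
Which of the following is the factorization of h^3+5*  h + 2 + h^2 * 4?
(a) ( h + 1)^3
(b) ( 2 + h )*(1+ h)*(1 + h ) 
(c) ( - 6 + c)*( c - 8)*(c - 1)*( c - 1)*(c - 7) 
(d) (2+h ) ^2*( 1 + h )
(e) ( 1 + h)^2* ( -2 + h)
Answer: b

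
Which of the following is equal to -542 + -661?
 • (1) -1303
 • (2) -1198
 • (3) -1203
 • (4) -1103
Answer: 3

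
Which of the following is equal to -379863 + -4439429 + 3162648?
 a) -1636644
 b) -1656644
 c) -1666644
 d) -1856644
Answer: b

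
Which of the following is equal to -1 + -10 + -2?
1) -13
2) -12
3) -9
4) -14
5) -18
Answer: 1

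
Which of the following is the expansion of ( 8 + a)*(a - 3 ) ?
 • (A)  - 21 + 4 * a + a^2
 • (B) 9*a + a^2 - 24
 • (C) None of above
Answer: C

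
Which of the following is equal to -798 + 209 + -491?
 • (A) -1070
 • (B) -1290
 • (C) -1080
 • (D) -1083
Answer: C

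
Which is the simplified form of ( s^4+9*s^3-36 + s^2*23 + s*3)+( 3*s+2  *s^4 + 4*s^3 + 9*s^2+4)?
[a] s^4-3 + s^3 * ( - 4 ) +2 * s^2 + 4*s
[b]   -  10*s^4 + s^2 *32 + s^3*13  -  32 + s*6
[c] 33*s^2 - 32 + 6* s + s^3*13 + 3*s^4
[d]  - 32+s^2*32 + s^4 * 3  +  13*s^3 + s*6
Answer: d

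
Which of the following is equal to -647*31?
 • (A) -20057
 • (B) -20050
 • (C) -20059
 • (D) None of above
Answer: A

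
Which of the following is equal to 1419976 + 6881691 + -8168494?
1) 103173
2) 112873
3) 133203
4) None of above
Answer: 4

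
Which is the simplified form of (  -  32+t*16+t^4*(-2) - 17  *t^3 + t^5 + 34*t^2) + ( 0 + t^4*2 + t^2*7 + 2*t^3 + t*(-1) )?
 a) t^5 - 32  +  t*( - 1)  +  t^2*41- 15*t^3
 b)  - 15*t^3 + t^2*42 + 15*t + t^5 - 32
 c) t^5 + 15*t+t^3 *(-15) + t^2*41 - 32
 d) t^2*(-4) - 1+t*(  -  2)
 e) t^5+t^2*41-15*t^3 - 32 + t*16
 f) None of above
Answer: c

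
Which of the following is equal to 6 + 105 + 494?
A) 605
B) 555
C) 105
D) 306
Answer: A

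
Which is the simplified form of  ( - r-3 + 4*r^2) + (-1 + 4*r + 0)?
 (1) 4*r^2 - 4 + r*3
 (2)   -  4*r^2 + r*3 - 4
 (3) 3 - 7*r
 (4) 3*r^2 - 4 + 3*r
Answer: 1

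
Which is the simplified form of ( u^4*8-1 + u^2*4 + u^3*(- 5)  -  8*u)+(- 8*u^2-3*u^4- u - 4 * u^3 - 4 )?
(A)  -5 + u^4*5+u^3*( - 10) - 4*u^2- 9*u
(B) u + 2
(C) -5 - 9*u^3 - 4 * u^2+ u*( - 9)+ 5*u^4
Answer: C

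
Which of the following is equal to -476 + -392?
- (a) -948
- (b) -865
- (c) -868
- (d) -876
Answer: c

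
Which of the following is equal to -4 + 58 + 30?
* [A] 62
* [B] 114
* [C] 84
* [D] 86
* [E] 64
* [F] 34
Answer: C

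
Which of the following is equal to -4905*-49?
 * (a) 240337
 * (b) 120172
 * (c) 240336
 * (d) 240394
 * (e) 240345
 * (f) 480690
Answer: e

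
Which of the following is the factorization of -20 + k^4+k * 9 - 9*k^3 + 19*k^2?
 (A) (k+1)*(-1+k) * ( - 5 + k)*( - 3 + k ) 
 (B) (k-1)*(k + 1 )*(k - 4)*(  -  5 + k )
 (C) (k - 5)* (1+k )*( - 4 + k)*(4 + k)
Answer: B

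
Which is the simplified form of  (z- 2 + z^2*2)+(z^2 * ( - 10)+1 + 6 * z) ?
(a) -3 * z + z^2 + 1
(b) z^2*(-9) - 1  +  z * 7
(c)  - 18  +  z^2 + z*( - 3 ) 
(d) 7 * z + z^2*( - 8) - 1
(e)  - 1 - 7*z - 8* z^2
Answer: d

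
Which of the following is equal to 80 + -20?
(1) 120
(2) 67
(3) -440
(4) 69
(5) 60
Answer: 5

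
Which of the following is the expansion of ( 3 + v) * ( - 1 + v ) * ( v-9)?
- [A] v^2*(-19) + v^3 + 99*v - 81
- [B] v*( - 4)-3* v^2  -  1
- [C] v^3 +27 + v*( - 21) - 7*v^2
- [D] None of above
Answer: C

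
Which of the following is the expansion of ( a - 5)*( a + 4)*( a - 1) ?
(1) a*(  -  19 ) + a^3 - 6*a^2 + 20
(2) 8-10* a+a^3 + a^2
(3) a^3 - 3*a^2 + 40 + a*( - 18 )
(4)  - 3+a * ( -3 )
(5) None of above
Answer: 5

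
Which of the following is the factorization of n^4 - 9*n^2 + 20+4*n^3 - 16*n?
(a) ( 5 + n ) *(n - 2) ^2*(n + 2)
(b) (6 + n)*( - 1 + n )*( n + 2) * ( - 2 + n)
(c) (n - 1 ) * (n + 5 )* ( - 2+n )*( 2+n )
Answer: c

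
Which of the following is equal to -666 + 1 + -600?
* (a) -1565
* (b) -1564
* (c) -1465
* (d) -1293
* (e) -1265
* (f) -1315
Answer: e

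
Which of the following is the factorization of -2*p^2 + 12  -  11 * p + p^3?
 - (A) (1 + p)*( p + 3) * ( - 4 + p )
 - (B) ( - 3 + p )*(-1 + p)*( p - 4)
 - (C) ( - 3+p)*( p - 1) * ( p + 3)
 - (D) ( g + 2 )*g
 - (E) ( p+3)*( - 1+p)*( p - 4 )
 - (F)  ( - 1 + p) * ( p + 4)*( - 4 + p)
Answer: E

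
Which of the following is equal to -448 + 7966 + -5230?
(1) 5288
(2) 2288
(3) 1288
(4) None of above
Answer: 2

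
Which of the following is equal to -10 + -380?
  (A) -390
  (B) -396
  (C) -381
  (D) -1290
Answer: A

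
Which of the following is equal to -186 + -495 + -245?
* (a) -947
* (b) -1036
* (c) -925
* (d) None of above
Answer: d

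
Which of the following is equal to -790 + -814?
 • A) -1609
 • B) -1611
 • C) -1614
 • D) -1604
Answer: D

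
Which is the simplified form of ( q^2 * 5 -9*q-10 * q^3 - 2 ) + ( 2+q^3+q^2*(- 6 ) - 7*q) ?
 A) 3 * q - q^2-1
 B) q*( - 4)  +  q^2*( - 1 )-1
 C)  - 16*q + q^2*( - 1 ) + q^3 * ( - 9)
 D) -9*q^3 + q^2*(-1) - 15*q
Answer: C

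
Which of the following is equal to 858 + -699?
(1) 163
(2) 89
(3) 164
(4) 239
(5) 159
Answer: 5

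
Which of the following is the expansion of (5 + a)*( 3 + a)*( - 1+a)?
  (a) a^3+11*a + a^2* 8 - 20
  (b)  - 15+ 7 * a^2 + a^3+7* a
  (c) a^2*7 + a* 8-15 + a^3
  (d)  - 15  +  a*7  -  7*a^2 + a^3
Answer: b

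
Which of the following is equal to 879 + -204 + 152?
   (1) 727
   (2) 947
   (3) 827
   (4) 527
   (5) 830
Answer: 3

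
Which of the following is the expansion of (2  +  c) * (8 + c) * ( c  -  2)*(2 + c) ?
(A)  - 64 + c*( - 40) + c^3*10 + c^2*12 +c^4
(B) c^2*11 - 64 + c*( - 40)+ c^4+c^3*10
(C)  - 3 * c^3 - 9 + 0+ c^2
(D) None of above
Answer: A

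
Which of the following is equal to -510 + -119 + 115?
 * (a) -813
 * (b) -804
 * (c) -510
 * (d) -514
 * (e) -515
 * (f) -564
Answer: d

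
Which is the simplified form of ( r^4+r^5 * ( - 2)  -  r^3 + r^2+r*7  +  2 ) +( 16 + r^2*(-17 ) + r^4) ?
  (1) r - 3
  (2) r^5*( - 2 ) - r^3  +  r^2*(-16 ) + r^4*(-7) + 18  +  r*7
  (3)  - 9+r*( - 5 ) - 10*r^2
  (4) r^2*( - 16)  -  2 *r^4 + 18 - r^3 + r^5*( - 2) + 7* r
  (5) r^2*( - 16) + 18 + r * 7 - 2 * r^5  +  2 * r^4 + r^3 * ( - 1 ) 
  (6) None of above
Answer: 5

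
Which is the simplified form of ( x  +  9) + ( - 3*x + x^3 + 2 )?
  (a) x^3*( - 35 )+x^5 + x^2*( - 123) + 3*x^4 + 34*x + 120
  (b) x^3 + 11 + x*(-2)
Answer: b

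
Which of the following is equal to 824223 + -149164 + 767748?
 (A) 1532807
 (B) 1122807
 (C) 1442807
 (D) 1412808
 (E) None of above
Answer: C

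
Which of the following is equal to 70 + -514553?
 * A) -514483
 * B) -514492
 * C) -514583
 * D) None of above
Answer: A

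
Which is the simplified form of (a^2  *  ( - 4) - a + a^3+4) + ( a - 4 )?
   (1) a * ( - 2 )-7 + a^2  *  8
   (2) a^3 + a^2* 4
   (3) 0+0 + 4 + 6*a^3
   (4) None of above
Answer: 4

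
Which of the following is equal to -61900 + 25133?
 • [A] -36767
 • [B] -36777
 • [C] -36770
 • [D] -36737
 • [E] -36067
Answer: A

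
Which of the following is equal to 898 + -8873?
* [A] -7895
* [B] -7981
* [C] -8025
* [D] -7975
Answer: D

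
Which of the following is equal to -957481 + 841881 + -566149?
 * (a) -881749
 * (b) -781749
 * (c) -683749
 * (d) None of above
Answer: d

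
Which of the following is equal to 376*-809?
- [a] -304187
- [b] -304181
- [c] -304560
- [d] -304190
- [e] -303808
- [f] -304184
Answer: f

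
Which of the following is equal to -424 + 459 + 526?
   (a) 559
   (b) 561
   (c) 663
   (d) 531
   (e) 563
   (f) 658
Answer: b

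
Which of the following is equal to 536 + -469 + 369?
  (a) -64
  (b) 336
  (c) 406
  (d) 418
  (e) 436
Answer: e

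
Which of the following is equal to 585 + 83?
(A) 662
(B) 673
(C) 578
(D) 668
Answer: D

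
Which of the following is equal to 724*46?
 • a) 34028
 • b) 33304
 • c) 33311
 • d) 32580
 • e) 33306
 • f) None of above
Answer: b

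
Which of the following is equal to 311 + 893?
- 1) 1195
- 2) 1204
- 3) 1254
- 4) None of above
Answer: 2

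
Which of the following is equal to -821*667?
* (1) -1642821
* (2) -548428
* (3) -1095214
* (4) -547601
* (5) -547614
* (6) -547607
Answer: 6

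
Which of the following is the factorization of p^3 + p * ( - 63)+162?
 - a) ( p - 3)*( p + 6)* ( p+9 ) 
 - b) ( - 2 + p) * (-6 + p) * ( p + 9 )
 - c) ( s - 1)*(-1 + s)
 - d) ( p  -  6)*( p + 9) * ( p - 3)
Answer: d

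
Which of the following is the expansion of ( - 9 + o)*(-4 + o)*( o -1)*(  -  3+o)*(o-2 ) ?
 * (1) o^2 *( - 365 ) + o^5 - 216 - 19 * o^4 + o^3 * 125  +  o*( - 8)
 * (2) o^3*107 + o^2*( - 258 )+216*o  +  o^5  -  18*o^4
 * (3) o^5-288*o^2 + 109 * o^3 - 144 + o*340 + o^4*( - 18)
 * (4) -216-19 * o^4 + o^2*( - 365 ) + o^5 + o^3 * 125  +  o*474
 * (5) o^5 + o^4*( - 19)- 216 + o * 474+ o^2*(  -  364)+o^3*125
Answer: 4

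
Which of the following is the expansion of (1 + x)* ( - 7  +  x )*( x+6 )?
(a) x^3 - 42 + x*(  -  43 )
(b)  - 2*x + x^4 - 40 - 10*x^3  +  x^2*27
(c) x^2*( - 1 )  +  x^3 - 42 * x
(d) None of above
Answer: a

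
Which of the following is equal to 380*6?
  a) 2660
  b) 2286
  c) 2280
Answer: c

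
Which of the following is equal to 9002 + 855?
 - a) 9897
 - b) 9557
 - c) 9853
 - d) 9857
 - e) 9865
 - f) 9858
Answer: d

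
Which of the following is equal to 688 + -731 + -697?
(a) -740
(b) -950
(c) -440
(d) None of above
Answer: a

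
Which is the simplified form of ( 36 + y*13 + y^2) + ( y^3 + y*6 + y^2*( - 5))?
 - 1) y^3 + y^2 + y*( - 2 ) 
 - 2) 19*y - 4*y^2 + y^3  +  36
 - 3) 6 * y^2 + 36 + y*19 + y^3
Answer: 2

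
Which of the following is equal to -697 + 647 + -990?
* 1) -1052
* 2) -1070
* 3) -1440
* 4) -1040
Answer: 4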